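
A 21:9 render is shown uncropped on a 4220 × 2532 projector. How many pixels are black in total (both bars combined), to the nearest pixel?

21:9 (2.333) > 5:3 (1.667), so the render fills the width.
That makes the image 1808.5714 px tall (4220 × 9/21).
Leftover height: 2532 − 1808.5714 = 723.4286 px.
Across the 4220-px span: 723.4286 × 4220 ≈ 3052869 px.

3052869 pixels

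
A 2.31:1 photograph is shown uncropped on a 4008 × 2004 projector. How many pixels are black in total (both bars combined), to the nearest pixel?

2.31:1 (2.310) > 2:1 (2.000), so the photograph fills the width.
Content height = 4008 / 2.310 ≈ 1735.0649 px.
Leftover height: 2004 − 1735.0649 = 268.9351 px.
That's 268.9351 × 4008 ≈ 1077892 black pixels.

1077892 pixels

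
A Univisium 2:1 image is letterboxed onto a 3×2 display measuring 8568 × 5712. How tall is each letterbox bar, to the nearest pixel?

Univisium 2:1 is wider than 3×2, so it spans the full width.
Content height = 8568 × 1/2 ≈ 4284.00 px.
Leftover height: 5712 − 4284.00 = 1428.00 px → 714.00 each side.

714 px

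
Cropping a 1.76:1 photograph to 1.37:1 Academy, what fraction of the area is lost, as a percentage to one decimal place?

Going from 1.76:1 to 1.37:1 Academy means cutting width while keeping height.
Fraction kept = (1.370)/(1.760) ≈ 77.84%, so 22.16% is lost.

22.2%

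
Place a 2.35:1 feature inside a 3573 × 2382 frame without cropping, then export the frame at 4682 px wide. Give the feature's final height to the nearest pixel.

At 3573×2382 the feature is width-limited, so height = 3573 / 2.350 ≈ 1520.43 px.
Resizing to 4682 px wide multiplies everything by 1.3104: 1520.43 → 1992.34 px.

1992 px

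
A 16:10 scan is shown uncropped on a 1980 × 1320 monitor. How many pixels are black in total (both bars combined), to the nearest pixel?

Since 1.600 > 1.500, the scan is width-limited.
The scan is 1980 × 10/16 ≈ 1237.5000 px tall.
1320 − 1237.5000 = 82.5000 px of bars.
Bar area = 82.5000 × 1980 ≈ 163350 px.

163350 pixels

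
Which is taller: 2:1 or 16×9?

16×9

2 and 16×9 = 1.778; 2 > 1.778. The smaller width-to-height ratio is the taller frame.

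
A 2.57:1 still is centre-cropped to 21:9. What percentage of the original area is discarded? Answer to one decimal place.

9.2%

Going from 2.57:1 to 21:9 means cutting width while keeping height.
Area ratio = (2.333)/(2.570) = 90.79%; the remaining 9.21% is cropped out.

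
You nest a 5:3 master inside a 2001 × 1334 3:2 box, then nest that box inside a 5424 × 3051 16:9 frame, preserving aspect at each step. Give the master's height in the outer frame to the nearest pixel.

2746 px

First fit — 5:3 into 2001×1334 spans the width: 2001.00 × 1200.60.
The 3:2 canvas is height-limited in 5424×3051, giving 4576.50 × 3051.00; scale factor 2.2871.
The master scales with it: height 1200.60 × 2.2871 ≈ 2745.90.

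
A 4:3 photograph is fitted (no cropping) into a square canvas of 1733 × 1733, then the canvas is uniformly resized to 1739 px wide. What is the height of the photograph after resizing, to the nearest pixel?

At 1733×1733 the photograph is width-limited, so height = 1733 × 3/4 ≈ 1299.75 px.
Resizing to 1739 px wide multiplies everything by 1.0035: 1299.75 → 1304.25 px.

1304 px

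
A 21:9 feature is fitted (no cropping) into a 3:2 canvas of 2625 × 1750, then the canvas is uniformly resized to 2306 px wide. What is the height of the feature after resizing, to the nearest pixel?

988 px

Fitted into 2625×1750, the feature spans the width; its height is 2625 × 9/21 ≈ 1125.00 px.
Resizing to 2306 px wide multiplies everything by 0.8785: 1125.00 → 988.29 px.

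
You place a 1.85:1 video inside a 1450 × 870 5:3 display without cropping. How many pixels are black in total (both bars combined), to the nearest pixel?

1.85:1 is wider than 5:3, so it spans the full width.
The video is 1450 / 1.850 ≈ 783.7838 px tall.
870 − 783.7838 = 86.2162 px of bars.
Across the 1450-px span: 86.2162 × 1450 ≈ 125014 px.

125014 pixels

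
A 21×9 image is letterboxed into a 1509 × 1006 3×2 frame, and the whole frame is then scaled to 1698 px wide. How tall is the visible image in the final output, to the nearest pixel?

728 px

At 1509×1006 the image is width-limited, so height = 1509 × 9/21 ≈ 646.71 px.
Scaling 1509 → 1698 is ×1.1252, so the height becomes 646.71 × 1.1252 ≈ 727.71 px.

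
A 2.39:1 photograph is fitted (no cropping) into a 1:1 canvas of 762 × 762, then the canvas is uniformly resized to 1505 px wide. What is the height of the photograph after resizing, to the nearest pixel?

630 px

At 762×762 the photograph is width-limited, so height = 762 / 2.390 ≈ 318.83 px.
The frame scales by 1505/762 = 1.9751; 318.83 × 1.9751 ≈ 629.71 px.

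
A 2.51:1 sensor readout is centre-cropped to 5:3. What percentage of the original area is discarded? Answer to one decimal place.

33.6%

The height stays; only width is cut (since 5:3 is narrower than 2.51:1).
Area ratio = (1.667)/(2.510) = 66.40%; the remaining 33.60% is cropped out.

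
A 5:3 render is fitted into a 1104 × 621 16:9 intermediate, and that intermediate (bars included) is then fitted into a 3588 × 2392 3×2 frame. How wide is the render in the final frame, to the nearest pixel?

5:3 in 1104×621: fills the height, so the render is 1035.00 × 621.00.
The 16:9 canvas is width-limited in 3588×2392, giving 3588.00 × 2018.25; scale factor 3.2500.
The render scales with it: width 1035.00 × 3.2500 ≈ 3363.75.

3364 px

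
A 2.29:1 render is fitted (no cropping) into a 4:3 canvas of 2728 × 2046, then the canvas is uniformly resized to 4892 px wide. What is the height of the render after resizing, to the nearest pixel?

2136 px

In the 2728×2046 frame the render fills the width: height = 2728 / 2.290 ≈ 1191.27 px.
The frame scales by 4892/2728 = 1.7933; 1191.27 × 1.7933 ≈ 2136.24 px.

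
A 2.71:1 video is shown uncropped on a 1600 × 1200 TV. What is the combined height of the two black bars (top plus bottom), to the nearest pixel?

2.71:1 is wider than 4×3, so it spans the full width.
Content height = 1600 / 2.710 ≈ 590.41 px.
Black = 1200 − 590.41 = 609.59 px.

610 px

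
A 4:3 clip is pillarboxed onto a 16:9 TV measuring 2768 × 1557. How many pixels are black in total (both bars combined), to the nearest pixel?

1077444 pixels

Since 1.333 < 1.778, the clip is height-limited.
The clip is 1557 × 4/3 ≈ 2076.0000 px wide.
2768 − 2076.0000 = 692.0000 px of bars.
That's 692.0000 × 1557 ≈ 1077444 black pixels.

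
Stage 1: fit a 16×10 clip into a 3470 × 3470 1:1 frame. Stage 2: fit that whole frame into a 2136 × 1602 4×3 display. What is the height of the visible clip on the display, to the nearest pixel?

1001 px

16×10 in 3470×3470: fills the width, so the clip is 3470.00 × 2168.75.
The 1:1 canvas is height-limited in 2136×1602, giving 1602.00 × 1602.00; scale factor 0.4617.
So the clip's height is 2168.75 × 0.4617 ≈ 1001.25.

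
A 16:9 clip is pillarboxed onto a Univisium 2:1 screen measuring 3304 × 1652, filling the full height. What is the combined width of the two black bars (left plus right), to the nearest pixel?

That makes the image 2936.89 px wide (1652 × 16/9).
Black = 3304 − 2936.89 = 367.11 px.

367 px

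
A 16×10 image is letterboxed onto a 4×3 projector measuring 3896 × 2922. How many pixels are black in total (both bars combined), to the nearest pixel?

16×10 (1.600) > 4×3 (1.333), so the image fills the width.
Content height = 3896 × 10/16 ≈ 2435.0000 px.
Leftover height: 2922 − 2435.0000 = 487.0000 px.
That's 487.0000 × 3896 ≈ 1897352 black pixels.

1897352 pixels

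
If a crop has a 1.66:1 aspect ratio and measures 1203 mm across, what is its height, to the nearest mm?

725 mm

At 1.66:1, 1203 / 1.660 ≈ 724.70.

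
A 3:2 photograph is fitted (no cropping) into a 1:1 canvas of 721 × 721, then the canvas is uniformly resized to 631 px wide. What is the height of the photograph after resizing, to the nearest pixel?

421 px

Fitted into 721×721, the photograph spans the width; its height is 721 × 2/3 ≈ 480.67 px.
Scaling 721 → 631 is ×0.8752, so the height becomes 480.67 × 0.8752 ≈ 420.67 px.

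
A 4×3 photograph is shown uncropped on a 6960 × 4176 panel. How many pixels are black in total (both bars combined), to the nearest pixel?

4×3 (1.333) < 5:3 (1.667), so the photograph fills the height.
Content width = 4176 × 4/3 ≈ 5568.0000 px.
Leftover width: 6960 − 5568.0000 = 1392.0000 px.
Across the 4176-px span: 1392.0000 × 4176 ≈ 5812992 px.

5812992 pixels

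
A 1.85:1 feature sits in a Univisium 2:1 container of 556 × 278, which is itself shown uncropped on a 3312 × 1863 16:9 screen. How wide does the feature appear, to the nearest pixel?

3064 px

1.85:1 in 556×278: fills the height, so the feature is 514.30 × 278.00.
The Univisium 2:1 canvas is width-limited in 3312×1863, giving 3312.00 × 1656.00; scale factor 5.9568.
Applying the same ×5.9568: 514.30 → 3063.60.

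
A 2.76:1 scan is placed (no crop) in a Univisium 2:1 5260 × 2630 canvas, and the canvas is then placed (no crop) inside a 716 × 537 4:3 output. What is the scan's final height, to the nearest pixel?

259 px

2.76:1 in 5260×2630: fills the width, so the scan is 5260.00 × 1905.80.
Second fit — the Univisium 2:1 canvas into 716×537 spans the width: 716.00 × 358.00 (×0.1361 from 5260×2630).
The scan scales with it: height 1905.80 × 0.1361 ≈ 259.42.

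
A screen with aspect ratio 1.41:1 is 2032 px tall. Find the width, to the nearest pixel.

2865 px

2032 × 1.410 = 2865.12.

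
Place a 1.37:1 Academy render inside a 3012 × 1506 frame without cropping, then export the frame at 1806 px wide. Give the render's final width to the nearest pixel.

1237 px

In the 3012×1506 frame the render fills the height: width = 1506 × 1.370 ≈ 2063.22 px.
Scaling 3012 → 1806 is ×0.5996, so the width becomes 2063.22 × 0.5996 ≈ 1237.11 px.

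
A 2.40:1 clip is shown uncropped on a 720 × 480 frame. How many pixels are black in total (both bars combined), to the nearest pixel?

Since 2.400 > 1.500, the clip is width-limited.
That makes the image 300.0000 px tall (720 / 2.400).
Leftover height: 480 − 300.0000 = 180.0000 px.
That's 180.0000 × 720 ≈ 129600 black pixels.

129600 pixels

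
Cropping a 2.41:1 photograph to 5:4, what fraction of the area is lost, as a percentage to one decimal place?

The height stays; only width is cut (since 5:4 is narrower than 2.41:1).
Fraction kept = (1.250)/(2.410) ≈ 51.87%, so 48.13% is lost.

48.1%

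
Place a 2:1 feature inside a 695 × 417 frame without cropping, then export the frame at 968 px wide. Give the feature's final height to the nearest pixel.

At 695×417 the feature is width-limited, so height = 695 × 1/2 ≈ 347.50 px.
Resizing to 968 px wide multiplies everything by 1.3928: 347.50 → 484.00 px.

484 px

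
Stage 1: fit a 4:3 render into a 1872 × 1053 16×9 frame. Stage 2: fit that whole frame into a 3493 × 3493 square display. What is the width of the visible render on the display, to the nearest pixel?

Inside the 1872×1053 canvas the render is height-limited at 1404.00 × 1053.00.
The 16×9 canvas is width-limited in 3493×3493, giving 3493.00 × 1964.81; scale factor 1.8659.
So the render's width is 1404.00 × 1.8659 ≈ 2619.75.

2620 px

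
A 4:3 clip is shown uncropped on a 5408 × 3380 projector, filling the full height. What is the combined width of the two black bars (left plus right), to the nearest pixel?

901 px

The clip is 3380 × 4/3 ≈ 4506.67 px wide.
Leftover width: 5408 − 4506.67 = 901.33 px.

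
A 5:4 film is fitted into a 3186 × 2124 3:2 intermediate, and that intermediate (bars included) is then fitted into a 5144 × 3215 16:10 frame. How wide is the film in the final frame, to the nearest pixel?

4019 px

Inside the 3186×2124 canvas the film is height-limited at 2655.00 × 2124.00.
Second fit — the 3:2 canvas into 5144×3215 spans the height: 4822.50 × 3215.00 (×1.5137 from 3186×2124).
The film scales with it: width 2655.00 × 1.5137 ≈ 4018.75.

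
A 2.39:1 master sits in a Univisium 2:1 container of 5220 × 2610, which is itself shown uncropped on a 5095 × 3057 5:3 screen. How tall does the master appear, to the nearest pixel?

2132 px

Inside the 5220×2610 canvas the master is width-limited at 5220.00 × 2184.10.
Second fit — the Univisium 2:1 canvas into 5095×3057 spans the width: 5095.00 × 2547.50 (×0.9761 from 5220×2610).
The master scales with it: height 2184.10 × 0.9761 ≈ 2131.80.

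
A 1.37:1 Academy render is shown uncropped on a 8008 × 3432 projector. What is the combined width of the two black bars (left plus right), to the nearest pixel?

3306 px

1.37:1 Academy is narrower than 21×9, so it spans the full height.
Content width = 3432 × 1.370 ≈ 4701.84 px.
8008 − 4701.84 = 3306.16 px of bars.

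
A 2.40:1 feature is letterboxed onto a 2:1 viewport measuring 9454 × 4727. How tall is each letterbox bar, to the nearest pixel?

2.40:1 (2.400) > 2:1 (2.000), so the feature fills the width.
That makes the image 3939.17 px tall (9454 / 2.400).
Leftover height: 4727 − 3939.17 = 787.83 px → 393.92 each side.

394 px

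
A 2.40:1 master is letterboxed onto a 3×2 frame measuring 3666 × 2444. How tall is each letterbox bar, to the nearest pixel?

458 px

2.40:1 is wider than 3×2, so it spans the full width.
Content height = 3666 / 2.400 ≈ 1527.50 px.
Black = 2444 − 1527.50 = 916.50 px, or 458.25 per bar.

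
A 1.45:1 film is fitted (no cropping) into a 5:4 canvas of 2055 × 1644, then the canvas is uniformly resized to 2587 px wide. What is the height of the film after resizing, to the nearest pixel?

At 2055×1644 the film is width-limited, so height = 2055 / 1.450 ≈ 1417.24 px.
The frame scales by 2587/2055 = 1.2589; 1417.24 × 1.2589 ≈ 1784.14 px.

1784 px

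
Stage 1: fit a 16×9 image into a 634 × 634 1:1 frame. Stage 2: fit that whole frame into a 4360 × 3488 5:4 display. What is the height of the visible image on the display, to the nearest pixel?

16×9 in 634×634: fills the width, so the image is 634.00 × 356.62.
The 1:1 canvas is height-limited in 4360×3488, giving 3488.00 × 3488.00; scale factor 5.5016.
The image scales with it: height 356.62 × 5.5016 ≈ 1962.00.

1962 px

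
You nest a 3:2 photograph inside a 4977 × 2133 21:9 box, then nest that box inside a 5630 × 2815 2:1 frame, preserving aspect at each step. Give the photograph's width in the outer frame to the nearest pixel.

3619 px

3:2 in 4977×2133: fills the height, so the photograph is 3199.50 × 2133.00.
The 21:9 canvas is width-limited in 5630×2815, giving 5630.00 × 2412.86; scale factor 1.1312.
Applying the same ×1.1312: 3199.50 → 3619.29.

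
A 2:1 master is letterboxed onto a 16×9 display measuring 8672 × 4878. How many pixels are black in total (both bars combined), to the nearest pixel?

4700224 pixels

Since 2.000 > 1.778, the master is width-limited.
The master is 8672 × 1/2 ≈ 4336.0000 px tall.
Black = 4878 − 4336.0000 = 542.0000 px.
That's 542.0000 × 8672 ≈ 4700224 black pixels.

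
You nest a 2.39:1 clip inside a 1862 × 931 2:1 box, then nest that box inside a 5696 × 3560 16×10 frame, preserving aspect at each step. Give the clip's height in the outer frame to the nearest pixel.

2383 px

2.39:1 in 1862×931: fills the width, so the clip is 1862.00 × 779.08.
2:1 in 5696×3560: fills the width, so the intermediate becomes 5696.00 × 2848.00 — a scale of ×3.0591.
The clip scales with it: height 779.08 × 3.0591 ≈ 2383.26.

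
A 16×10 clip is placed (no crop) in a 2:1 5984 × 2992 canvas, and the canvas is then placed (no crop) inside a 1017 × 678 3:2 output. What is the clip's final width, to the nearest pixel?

First fit — 16×10 into 5984×2992 spans the height: 4787.20 × 2992.00.
The 2:1 canvas is width-limited in 1017×678, giving 1017.00 × 508.50; scale factor 0.1700.
Applying the same ×0.1700: 4787.20 → 813.60.

814 px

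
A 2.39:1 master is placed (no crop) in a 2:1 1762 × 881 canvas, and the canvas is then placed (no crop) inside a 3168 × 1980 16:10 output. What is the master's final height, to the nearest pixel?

1326 px

2.39:1 in 1762×881: fills the width, so the master is 1762.00 × 737.24.
2:1 in 3168×1980: fills the width, so the intermediate becomes 3168.00 × 1584.00 — a scale of ×1.7980.
Applying the same ×1.7980: 737.24 → 1325.52.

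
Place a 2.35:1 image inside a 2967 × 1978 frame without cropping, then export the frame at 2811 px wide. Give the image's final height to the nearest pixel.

At 2967×1978 the image is width-limited, so height = 2967 / 2.350 ≈ 1262.55 px.
Resizing to 2811 px wide multiplies everything by 0.9474: 1262.55 → 1196.17 px.

1196 px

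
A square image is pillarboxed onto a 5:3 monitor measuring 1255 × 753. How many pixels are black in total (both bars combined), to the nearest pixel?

378006 pixels

square (1.000) < 5:3 (1.667), so the image fills the height.
The image is 753 × 1/1 ≈ 753.0000 px wide.
1255 − 753.0000 = 502.0000 px of bars.
Bar area = 502.0000 × 753 ≈ 378006 px.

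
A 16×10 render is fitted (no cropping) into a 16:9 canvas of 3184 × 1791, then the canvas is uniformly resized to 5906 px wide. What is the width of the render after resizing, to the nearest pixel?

At 3184×1791 the render is height-limited, so width = 1791 × 16/10 ≈ 2865.60 px.
Resizing to 5906 px wide multiplies everything by 1.8549: 2865.60 → 5315.40 px.

5315 px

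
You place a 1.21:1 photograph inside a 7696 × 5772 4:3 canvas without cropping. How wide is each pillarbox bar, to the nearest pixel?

Since 1.210 < 1.333, the photograph is height-limited.
That makes the image 6984.12 px wide (5772 × 1.210).
Black = 7696 − 6984.12 = 711.88 px, or 355.94 per bar.

356 px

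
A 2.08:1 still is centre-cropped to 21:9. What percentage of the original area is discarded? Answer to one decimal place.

The width stays; only height is cut (since 21:9 is wider than 2.08:1).
(2.080)/(2.333) ≈ 0.891 of the area survives, leaving 10.86% discarded.

10.9%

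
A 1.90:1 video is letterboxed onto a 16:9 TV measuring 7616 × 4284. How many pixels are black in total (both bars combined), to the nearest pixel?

2098809 pixels

1.90:1 is wider than 16:9, so it spans the full width.
Content height = 7616 / 1.900 ≈ 4008.4211 px.
Leftover height: 4284 − 4008.4211 = 275.5789 px.
Bar area = 275.5789 × 7616 ≈ 2098809 px.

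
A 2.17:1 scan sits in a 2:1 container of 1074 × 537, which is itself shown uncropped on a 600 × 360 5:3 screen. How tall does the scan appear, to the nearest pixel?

2.17:1 in 1074×537: fills the width, so the scan is 1074.00 × 494.93.
2:1 in 600×360: fills the width, so the intermediate becomes 600.00 × 300.00 — a scale of ×0.5587.
So the scan's height is 494.93 × 0.5587 ≈ 276.50.

276 px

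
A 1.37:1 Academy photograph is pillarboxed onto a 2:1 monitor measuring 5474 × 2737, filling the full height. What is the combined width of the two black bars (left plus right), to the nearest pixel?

1724 px

That makes the image 3749.69 px wide (2737 × 1.370).
5474 − 3749.69 = 1724.31 px of bars.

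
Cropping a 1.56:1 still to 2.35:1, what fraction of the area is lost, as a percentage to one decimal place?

33.6%

Going from 1.56:1 to 2.35:1 means cutting height while keeping width.
Area ratio = (1.560)/(2.350) = 66.38%; the remaining 33.62% is cropped out.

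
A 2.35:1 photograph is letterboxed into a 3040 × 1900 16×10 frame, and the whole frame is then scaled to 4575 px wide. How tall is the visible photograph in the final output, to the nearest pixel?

1947 px

In the 3040×1900 frame the photograph fills the width: height = 3040 / 2.350 ≈ 1293.62 px.
Scaling 3040 → 4575 is ×1.5049, so the height becomes 1293.62 × 1.5049 ≈ 1946.81 px.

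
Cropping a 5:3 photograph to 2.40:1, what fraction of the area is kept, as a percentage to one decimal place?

69.4%

2.40:1 is wider than 5:3, so the crop keeps the full width and trims the height.
Fraction kept = (1.667)/(2.400) ≈ 69.44%.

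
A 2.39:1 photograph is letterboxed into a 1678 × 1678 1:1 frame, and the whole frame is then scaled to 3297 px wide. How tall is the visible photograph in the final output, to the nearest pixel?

1379 px

In the 1678×1678 frame the photograph fills the width: height = 1678 / 2.390 ≈ 702.09 px.
Resizing to 3297 px wide multiplies everything by 1.9648: 702.09 → 1379.50 px.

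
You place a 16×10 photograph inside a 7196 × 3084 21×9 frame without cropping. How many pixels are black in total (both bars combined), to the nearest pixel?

16×10 is narrower than 21×9, so it spans the full height.
That makes the image 4934.4000 px wide (3084 × 16/10).
Black = 7196 − 4934.4000 = 2261.6000 px.
That's 2261.6000 × 3084 ≈ 6974774 black pixels.

6974774 pixels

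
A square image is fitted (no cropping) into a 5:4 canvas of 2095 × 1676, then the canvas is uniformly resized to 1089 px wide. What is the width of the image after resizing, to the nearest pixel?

Fitted into 2095×1676, the image spans the height; its width is 1676 × 1/1 ≈ 1676.00 px.
The frame scales by 1089/2095 = 0.5198; 1676.00 × 0.5198 ≈ 871.20 px.

871 px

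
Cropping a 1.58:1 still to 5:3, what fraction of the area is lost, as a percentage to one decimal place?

5.2%

The width stays; only height is cut (since 5:3 is wider than 1.58:1).
(1.580)/(1.667) ≈ 0.948 of the area survives, leaving 5.20% discarded.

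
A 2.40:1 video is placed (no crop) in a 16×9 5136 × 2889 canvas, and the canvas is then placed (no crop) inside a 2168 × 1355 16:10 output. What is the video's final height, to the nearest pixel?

Inside the 5136×2889 canvas the video is width-limited at 5136.00 × 2140.00.
The 16×9 canvas is width-limited in 2168×1355, giving 2168.00 × 1219.50; scale factor 0.4221.
So the video's height is 2140.00 × 0.4221 ≈ 903.33.

903 px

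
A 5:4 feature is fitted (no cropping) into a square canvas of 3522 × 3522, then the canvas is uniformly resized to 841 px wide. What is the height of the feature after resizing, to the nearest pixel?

Fitted into 3522×3522, the feature spans the width; its height is 3522 × 4/5 ≈ 2817.60 px.
Resizing to 841 px wide multiplies everything by 0.2388: 2817.60 → 672.80 px.

673 px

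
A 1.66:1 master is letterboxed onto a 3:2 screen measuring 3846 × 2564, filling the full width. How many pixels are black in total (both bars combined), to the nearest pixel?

950472 pixels

The master is 3846 / 1.660 ≈ 2316.8675 px tall.
2564 − 2316.8675 = 247.1325 px of bars.
Bar area = 247.1325 × 3846 ≈ 950472 px.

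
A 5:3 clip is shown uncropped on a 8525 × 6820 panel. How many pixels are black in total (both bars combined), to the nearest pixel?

14535125 pixels

Since 1.667 > 1.250, the clip is width-limited.
The clip is 8525 × 3/5 ≈ 5115.0000 px tall.
6820 − 5115.0000 = 1705.0000 px of bars.
Across the 8525-px span: 1705.0000 × 8525 ≈ 14535125 px.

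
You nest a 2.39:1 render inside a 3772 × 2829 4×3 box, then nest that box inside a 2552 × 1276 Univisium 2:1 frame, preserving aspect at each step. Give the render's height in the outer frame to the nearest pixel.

712 px

Inside the 3772×2829 canvas the render is width-limited at 3772.00 × 1578.24.
The 4×3 canvas is height-limited in 2552×1276, giving 1701.33 × 1276.00; scale factor 0.4510.
Applying the same ×0.4510: 1578.24 → 711.85.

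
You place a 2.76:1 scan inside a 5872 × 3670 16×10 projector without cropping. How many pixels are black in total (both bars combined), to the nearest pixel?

9057347 pixels

Since 2.760 > 1.600, the scan is width-limited.
The scan is 5872 / 2.760 ≈ 2127.5362 px tall.
Black = 3670 − 2127.5362 = 1542.4638 px.
That's 1542.4638 × 5872 ≈ 9057347 black pixels.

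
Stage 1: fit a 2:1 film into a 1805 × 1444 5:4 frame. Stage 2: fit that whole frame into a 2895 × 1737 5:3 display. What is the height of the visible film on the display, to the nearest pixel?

2:1 in 1805×1444: fills the width, so the film is 1805.00 × 902.50.
The 5:4 canvas is height-limited in 2895×1737, giving 2171.25 × 1737.00; scale factor 1.2029.
The film scales with it: height 902.50 × 1.2029 ≈ 1085.62.

1086 px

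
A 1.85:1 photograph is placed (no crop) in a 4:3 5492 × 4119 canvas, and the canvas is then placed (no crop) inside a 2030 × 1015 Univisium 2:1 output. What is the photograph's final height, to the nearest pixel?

732 px

1.85:1 in 5492×4119: fills the width, so the photograph is 5492.00 × 2968.65.
Second fit — the 4:3 canvas into 2030×1015 spans the height: 1353.33 × 1015.00 (×0.2464 from 5492×4119).
The photograph scales with it: height 2968.65 × 0.2464 ≈ 731.53.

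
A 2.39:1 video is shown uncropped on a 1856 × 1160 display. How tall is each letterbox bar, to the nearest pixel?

192 px

2.39:1 (2.390) > 16:10 (1.600), so the video fills the width.
Content height = 1856 / 2.390 ≈ 776.57 px.
1160 − 776.57 = 383.43 px of bars (191.72 each).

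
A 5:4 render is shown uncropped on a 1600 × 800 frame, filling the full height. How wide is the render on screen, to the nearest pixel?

1000 px

The render is 800 × 5/4 ≈ 1000.00 px wide.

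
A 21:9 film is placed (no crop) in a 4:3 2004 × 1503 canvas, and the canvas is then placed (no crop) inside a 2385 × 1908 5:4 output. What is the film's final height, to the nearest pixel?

First fit — 21:9 into 2004×1503 spans the width: 2004.00 × 858.86.
The 4:3 canvas is width-limited in 2385×1908, giving 2385.00 × 1788.75; scale factor 1.1901.
So the film's height is 858.86 × 1.1901 ≈ 1022.14.

1022 px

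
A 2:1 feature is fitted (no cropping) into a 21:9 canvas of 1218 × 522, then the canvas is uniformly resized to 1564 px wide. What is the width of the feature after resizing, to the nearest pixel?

In the 1218×522 frame the feature fills the height: width = 522 × 2/1 ≈ 1044.00 px.
Resizing to 1564 px wide multiplies everything by 1.2841: 1044.00 → 1340.57 px.

1341 px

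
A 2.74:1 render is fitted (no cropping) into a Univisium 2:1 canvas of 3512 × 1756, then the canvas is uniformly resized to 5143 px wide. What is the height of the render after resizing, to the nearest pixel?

At 3512×1756 the render is width-limited, so height = 3512 / 2.740 ≈ 1281.75 px.
The frame scales by 5143/3512 = 1.4644; 1281.75 × 1.4644 ≈ 1877.01 px.

1877 px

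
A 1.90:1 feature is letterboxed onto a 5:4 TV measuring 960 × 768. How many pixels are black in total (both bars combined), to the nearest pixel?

252227 pixels

1.90:1 is wider than 5:4, so it spans the full width.
The feature is 960 / 1.900 ≈ 505.2632 px tall.
Black = 768 − 505.2632 = 262.7368 px.
That's 262.7368 × 960 ≈ 252227 black pixels.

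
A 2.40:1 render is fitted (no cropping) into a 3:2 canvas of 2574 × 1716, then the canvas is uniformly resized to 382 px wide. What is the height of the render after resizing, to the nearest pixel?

159 px

At 2574×1716 the render is width-limited, so height = 2574 / 2.400 ≈ 1072.50 px.
The frame scales by 382/2574 = 0.1484; 1072.50 × 0.1484 ≈ 159.17 px.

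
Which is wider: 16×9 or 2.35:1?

16×9 = 1.778 and 2.35; 2.35 > 1.778.

2.35:1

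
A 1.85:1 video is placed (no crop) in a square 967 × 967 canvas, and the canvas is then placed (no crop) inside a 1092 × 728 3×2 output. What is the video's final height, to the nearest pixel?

1.85:1 in 967×967: fills the width, so the video is 967.00 × 522.70.
The square canvas is height-limited in 1092×728, giving 728.00 × 728.00; scale factor 0.7528.
Applying the same ×0.7528: 522.70 → 393.51.

394 px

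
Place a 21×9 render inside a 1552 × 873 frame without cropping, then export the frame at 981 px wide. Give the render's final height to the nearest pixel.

At 1552×873 the render is width-limited, so height = 1552 × 9/21 ≈ 665.14 px.
Resizing to 981 px wide multiplies everything by 0.6321: 665.14 → 420.43 px.

420 px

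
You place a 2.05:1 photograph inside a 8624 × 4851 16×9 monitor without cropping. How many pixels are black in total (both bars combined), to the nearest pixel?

Since 2.050 > 1.778, the photograph is width-limited.
That makes the image 4206.8293 px tall (8624 / 2.050).
Black = 4851 − 4206.8293 = 644.1707 px.
Across the 8624-px span: 644.1707 × 8624 ≈ 5555328 px.

5555328 pixels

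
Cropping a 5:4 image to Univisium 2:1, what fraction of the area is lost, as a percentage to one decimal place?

37.5%

Univisium 2:1 is wider than 5:4, so the crop keeps the full width and trims the height.
(1.250)/(2.000) ≈ 0.625 of the area survives, leaving 37.50% discarded.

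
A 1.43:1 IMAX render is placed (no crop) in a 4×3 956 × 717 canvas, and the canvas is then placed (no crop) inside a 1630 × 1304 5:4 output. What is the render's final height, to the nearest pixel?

1140 px

First fit — 1.43:1 IMAX into 956×717 spans the width: 956.00 × 668.53.
4×3 in 1630×1304: fills the width, so the intermediate becomes 1630.00 × 1222.50 — a scale of ×1.7050.
The render scales with it: height 668.53 × 1.7050 ≈ 1139.86.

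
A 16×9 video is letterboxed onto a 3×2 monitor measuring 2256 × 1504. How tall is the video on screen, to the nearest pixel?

Since 1.778 > 1.500, the video is width-limited.
Content height = 2256 × 9/16 ≈ 1269.00 px.

1269 px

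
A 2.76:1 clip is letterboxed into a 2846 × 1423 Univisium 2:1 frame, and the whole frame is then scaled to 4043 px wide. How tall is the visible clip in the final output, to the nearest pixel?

1465 px

Fitted into 2846×1423, the clip spans the width; its height is 2846 / 2.760 ≈ 1031.16 px.
Resizing to 4043 px wide multiplies everything by 1.4206: 1031.16 → 1464.86 px.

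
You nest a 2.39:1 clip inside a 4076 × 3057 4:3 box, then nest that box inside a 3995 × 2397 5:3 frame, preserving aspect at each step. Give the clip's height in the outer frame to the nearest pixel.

First fit — 2.39:1 into 4076×3057 spans the width: 4076.00 × 1705.44.
The 4:3 canvas is height-limited in 3995×2397, giving 3196.00 × 2397.00; scale factor 0.7841.
So the clip's height is 1705.44 × 0.7841 ≈ 1337.24.

1337 px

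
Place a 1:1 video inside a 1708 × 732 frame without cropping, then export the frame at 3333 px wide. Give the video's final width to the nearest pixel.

Fitted into 1708×732, the video spans the height; its width is 732 × 1/1 ≈ 732.00 px.
The frame scales by 3333/1708 = 1.9514; 732.00 × 1.9514 ≈ 1428.43 px.

1428 px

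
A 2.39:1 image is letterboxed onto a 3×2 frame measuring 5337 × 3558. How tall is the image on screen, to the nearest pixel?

2233 px

Since 2.390 > 1.500, the image is width-limited.
That makes the image 2233.05 px tall (5337 / 2.390).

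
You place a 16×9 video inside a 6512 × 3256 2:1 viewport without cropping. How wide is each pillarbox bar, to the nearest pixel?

16×9 is narrower than 2:1, so it spans the full height.
The video is 3256 × 16/9 ≈ 5788.44 px wide.
6512 − 5788.44 = 723.56 px of bars (361.78 each).

362 px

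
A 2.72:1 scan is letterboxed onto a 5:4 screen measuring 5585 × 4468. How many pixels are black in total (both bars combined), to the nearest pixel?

2.72:1 (2.720) > 5:4 (1.250), so the scan fills the width.
Content height = 5585 / 2.720 ≈ 2053.3088 px.
Black = 4468 − 2053.3088 = 2414.6912 px.
That's 2414.6912 × 5585 ≈ 13486050 black pixels.

13486050 pixels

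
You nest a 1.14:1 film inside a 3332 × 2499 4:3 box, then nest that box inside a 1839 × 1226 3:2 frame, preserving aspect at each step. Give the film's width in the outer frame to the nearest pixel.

First fit — 1.14:1 into 3332×2499 spans the height: 2848.86 × 2499.00.
Second fit — the 4:3 canvas into 1839×1226 spans the height: 1634.67 × 1226.00 (×0.4906 from 3332×2499).
Applying the same ×0.4906: 2848.86 → 1397.64.

1398 px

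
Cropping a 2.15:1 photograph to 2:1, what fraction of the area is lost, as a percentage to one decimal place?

The height stays; only width is cut (since 2:1 is narrower than 2.15:1).
Area ratio = (2.000)/(2.150) = 93.02%; the remaining 6.98% is cropped out.

7.0%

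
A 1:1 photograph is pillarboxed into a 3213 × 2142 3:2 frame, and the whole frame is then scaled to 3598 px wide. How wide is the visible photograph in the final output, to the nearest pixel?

2399 px

In the 3213×2142 frame the photograph fills the height: width = 2142 × 1/1 ≈ 2142.00 px.
The frame scales by 3598/3213 = 1.1198; 2142.00 × 1.1198 ≈ 2398.67 px.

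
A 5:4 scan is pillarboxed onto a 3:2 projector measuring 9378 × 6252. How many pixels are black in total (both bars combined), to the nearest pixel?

Since 1.250 < 1.500, the scan is height-limited.
That makes the image 7815.0000 px wide (6252 × 5/4).
9378 − 7815.0000 = 1563.0000 px of bars.
That's 1563.0000 × 6252 ≈ 9771876 black pixels.

9771876 pixels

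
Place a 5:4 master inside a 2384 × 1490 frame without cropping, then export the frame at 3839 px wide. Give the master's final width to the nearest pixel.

At 2384×1490 the master is height-limited, so width = 1490 × 5/4 ≈ 1862.50 px.
Resizing to 3839 px wide multiplies everything by 1.6103: 1862.50 → 2999.22 px.

2999 px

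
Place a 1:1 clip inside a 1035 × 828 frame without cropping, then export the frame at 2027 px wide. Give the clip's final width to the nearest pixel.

1622 px

At 1035×828 the clip is height-limited, so width = 828 × 1/1 ≈ 828.00 px.
Resizing to 2027 px wide multiplies everything by 1.9585: 828.00 → 1621.60 px.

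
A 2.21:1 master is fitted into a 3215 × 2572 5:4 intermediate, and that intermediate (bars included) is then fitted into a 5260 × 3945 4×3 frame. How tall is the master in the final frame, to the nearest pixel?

2231 px

Inside the 3215×2572 canvas the master is width-limited at 3215.00 × 1454.75.
The 5:4 canvas is height-limited in 5260×3945, giving 4931.25 × 3945.00; scale factor 1.5338.
So the master's height is 1454.75 × 1.5338 ≈ 2231.33.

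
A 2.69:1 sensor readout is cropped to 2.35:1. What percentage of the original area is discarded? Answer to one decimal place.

12.6%

2.35:1 is narrower than 2.69:1, so the crop keeps the full height and trims the width.
Area ratio = (2.350)/(2.690) = 87.36%; the remaining 12.64% is cropped out.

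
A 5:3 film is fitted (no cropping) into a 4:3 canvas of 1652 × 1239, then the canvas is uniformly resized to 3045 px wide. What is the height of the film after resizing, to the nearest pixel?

In the 1652×1239 frame the film fills the width: height = 1652 × 3/5 ≈ 991.20 px.
Resizing to 3045 px wide multiplies everything by 1.8432: 991.20 → 1827.00 px.

1827 px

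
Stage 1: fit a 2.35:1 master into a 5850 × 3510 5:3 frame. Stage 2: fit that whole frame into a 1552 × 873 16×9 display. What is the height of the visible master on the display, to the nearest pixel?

619 px

First fit — 2.35:1 into 5850×3510 spans the width: 5850.00 × 2489.36.
The 5:3 canvas is height-limited in 1552×873, giving 1455.00 × 873.00; scale factor 0.2487.
Applying the same ×0.2487: 2489.36 → 619.15.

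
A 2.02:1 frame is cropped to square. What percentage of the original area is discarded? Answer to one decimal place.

The height stays; only width is cut (since square is narrower than 2.02:1).
Area ratio = (1.000)/(2.020) = 49.50%; the remaining 50.50% is cropped out.

50.5%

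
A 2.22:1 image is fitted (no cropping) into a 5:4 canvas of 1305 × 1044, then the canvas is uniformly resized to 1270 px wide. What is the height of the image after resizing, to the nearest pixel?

In the 1305×1044 frame the image fills the width: height = 1305 / 2.220 ≈ 587.84 px.
Resizing to 1270 px wide multiplies everything by 0.9732: 587.84 → 572.07 px.

572 px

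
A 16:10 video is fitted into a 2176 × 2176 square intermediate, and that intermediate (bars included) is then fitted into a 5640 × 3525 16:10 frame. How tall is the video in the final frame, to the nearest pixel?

2203 px

16:10 in 2176×2176: fills the width, so the video is 2176.00 × 1360.00.
square in 5640×3525: fills the height, so the intermediate becomes 3525.00 × 3525.00 — a scale of ×1.6199.
Applying the same ×1.6199: 1360.00 → 2203.12.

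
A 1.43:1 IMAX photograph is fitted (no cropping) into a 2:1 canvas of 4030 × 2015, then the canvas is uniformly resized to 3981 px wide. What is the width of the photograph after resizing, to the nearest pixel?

At 4030×2015 the photograph is height-limited, so width = 2015 × 1.430 ≈ 2881.45 px.
Scaling 4030 → 3981 is ×0.9878, so the width becomes 2881.45 × 0.9878 ≈ 2846.41 px.

2846 px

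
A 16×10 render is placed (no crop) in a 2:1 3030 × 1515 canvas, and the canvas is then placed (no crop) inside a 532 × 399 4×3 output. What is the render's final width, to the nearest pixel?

426 px

First fit — 16×10 into 3030×1515 spans the height: 2424.00 × 1515.00.
Second fit — the 2:1 canvas into 532×399 spans the width: 532.00 × 266.00 (×0.1756 from 3030×1515).
Applying the same ×0.1756: 2424.00 → 425.60.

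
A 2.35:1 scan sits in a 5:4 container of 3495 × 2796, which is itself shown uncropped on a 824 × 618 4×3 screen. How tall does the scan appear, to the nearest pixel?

Inside the 3495×2796 canvas the scan is width-limited at 3495.00 × 1487.23.
The 5:4 canvas is height-limited in 824×618, giving 772.50 × 618.00; scale factor 0.2210.
The scan scales with it: height 1487.23 × 0.2210 ≈ 328.72.

329 px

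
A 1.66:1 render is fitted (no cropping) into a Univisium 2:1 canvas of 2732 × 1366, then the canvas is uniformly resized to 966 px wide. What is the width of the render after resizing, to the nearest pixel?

802 px

In the 2732×1366 frame the render fills the height: width = 1366 × 1.660 ≈ 2267.56 px.
Scaling 2732 → 966 is ×0.3536, so the width becomes 2267.56 × 0.3536 ≈ 801.78 px.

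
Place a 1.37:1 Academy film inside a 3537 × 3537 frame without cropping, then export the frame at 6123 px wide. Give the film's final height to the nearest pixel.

4469 px

Fitted into 3537×3537, the film spans the width; its height is 3537 / 1.370 ≈ 2581.75 px.
Scaling 3537 → 6123 is ×1.7311, so the height becomes 2581.75 × 1.7311 ≈ 4469.34 px.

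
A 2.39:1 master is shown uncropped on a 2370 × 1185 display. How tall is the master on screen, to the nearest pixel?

2.39:1 is wider than 2:1, so it spans the full width.
Content height = 2370 / 2.390 ≈ 991.63 px.

992 px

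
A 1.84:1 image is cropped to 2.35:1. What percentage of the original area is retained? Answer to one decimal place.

78.3%

The width stays; only height is cut (since 2.35:1 is wider than 1.84:1).
Fraction kept = (1.840)/(2.350) ≈ 78.30%.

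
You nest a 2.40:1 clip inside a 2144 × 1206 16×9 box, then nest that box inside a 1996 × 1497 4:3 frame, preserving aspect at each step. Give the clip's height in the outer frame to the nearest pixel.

First fit — 2.40:1 into 2144×1206 spans the width: 2144.00 × 893.33.
The 16×9 canvas is width-limited in 1996×1497, giving 1996.00 × 1122.75; scale factor 0.9310.
Applying the same ×0.9310: 893.33 → 831.67.

832 px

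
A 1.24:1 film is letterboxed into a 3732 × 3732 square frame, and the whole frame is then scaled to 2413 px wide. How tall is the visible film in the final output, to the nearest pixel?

1946 px

Fitted into 3732×3732, the film spans the width; its height is 3732 / 1.240 ≈ 3009.68 px.
Resizing to 2413 px wide multiplies everything by 0.6466: 3009.68 → 1945.97 px.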